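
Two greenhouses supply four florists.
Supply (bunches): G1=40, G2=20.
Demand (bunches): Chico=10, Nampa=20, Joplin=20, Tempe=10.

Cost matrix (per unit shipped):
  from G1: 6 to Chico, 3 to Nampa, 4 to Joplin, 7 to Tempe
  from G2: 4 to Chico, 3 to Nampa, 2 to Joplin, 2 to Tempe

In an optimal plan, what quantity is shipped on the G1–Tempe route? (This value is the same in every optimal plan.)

0

Solving gives:
  G1–Chico: 10 × 6 = 60
  G1–Nampa: 20 × 3 = 60
  G1–Joplin: 10 × 4 = 40
  G2–Joplin: 10 × 2 = 20
  G2–Tempe: 10 × 2 = 20
Total cost = 200.
The route G1→Tempe is not used.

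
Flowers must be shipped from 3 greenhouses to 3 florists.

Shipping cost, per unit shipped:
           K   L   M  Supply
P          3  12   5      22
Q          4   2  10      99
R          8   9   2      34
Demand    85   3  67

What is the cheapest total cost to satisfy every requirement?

634

Optimal allocation:
  P to M: 22 × 5 = 110
  Q to K: 85 × 4 = 340
  Q to L: 3 × 2 = 6
  Q to M: 11 × 10 = 110
  R to M: 34 × 2 = 68
Total = 110 + 340 + 6 + 110 + 68 = 634.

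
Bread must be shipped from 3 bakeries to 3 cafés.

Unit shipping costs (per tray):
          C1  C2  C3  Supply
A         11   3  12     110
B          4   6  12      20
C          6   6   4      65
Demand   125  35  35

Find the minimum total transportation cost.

One minimum-cost allocation:
  A->C1: 75 trays
  A->C2: 35 trays
  B->C1: 20 trays
  C->C1: 30 trays
  C->C3: 35 trays
Total cost = 1330.
(Supply check: A ships 110; B ships 20; C ships 65.)

1330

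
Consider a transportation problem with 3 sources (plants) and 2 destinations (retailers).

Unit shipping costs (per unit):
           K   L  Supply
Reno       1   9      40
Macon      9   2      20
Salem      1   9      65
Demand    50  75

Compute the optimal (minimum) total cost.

A cheapest plan:
  Reno→L: 40 units
  Macon→L: 20 units
  Salem→K: 50 units
  Salem→L: 15 units
Total cost = 585.

585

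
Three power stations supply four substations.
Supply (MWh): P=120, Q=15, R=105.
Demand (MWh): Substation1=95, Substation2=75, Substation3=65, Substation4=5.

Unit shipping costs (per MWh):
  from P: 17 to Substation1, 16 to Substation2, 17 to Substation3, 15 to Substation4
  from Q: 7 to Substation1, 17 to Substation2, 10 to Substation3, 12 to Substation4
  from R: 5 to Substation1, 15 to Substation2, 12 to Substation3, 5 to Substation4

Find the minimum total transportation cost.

An optimal shipping plan:
  P to Substation2: 75 × 16 = 1200
  P to Substation3: 45 × 17 = 765
  Q to Substation3: 15 × 10 = 150
  R to Substation1: 95 × 5 = 475
  R to Substation3: 5 × 12 = 60
  R to Substation4: 5 × 5 = 25
Total = 1200 + 765 + 150 + 475 + 60 + 25 = 2675.

2675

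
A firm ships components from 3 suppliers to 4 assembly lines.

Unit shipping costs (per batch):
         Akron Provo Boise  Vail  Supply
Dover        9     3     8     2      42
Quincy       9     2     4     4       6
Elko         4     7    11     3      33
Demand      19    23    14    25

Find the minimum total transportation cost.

297

A cheapest plan:
  Dover to Provo: 23 × 3 = 69
  Dover to Boise: 8 × 8 = 64
  Dover to Vail: 11 × 2 = 22
  Quincy to Boise: 6 × 4 = 24
  Elko to Akron: 19 × 4 = 76
  Elko to Vail: 14 × 3 = 42
Total = 69 + 64 + 22 + 24 + 76 + 42 = 297.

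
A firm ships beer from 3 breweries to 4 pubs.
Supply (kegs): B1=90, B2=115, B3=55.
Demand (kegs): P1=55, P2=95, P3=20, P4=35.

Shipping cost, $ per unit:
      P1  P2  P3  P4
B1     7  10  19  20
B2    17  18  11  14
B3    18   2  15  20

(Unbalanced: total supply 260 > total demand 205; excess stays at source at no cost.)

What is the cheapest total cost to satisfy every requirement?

One minimum-cost allocation:
  B1 to P1: 55 × $7 = $385
  B1 to P2: 35 × $10 = $350
  B2 to P2: 5 × $18 = $90
  B2 to P3: 20 × $11 = $220
  B2 to P4: 35 × $14 = $490
  B3 to P2: 55 × $2 = $110
Total = 385 + 350 + 90 + 220 + 490 + 110 = $1645.

1645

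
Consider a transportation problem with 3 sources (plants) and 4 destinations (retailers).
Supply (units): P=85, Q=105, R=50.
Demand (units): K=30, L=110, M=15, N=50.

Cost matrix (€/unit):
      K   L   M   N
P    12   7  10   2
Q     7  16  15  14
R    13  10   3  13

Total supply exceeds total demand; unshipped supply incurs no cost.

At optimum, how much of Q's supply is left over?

35

Minimum-cost shipments:
  P->L: 35 × €7 = €245
  P->N: 50 × €2 = €100
  Q->K: 30 × €7 = €210
  Q->L: 40 × €16 = €640
  R->L: 35 × €10 = €350
  R->M: 15 × €3 = €45
Total cost = €1590.
Q ships 70 of its 105, leaving 35.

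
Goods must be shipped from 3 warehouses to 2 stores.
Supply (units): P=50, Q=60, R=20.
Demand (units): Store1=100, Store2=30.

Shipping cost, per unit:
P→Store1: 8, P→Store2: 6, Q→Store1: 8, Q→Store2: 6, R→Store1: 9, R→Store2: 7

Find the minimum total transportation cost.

One minimum-cost allocation:
  P–Store1: 20 × 8 = 160
  P–Store2: 30 × 6 = 180
  Q–Store1: 60 × 8 = 480
  R–Store1: 20 × 9 = 180
Total = 160 + 180 + 480 + 180 = 1000.

1000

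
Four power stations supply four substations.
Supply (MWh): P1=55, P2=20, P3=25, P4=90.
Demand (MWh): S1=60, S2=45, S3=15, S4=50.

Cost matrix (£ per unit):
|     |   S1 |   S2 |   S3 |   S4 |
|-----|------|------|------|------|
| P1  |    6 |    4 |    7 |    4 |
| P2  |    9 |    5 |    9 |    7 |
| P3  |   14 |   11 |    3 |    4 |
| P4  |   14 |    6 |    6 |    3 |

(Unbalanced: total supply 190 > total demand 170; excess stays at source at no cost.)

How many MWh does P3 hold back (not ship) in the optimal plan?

10

An optimal plan:
  P1->S1: 55 MWh
  P2->S1: 5 MWh
  P2->S2: 15 MWh
  P3->S3: 15 MWh
  P4->S2: 30 MWh
  P4->S4: 50 MWh
Total cost = £825.
P3 ships 15 of its 25, leaving 10.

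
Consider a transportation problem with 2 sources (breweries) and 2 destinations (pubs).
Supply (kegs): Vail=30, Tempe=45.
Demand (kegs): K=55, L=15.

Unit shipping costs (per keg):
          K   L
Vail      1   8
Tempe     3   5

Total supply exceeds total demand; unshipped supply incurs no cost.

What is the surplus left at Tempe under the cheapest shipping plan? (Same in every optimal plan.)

5

Minimum-cost shipments:
  Vail–K: 30 × 1 = 30
  Tempe–K: 25 × 3 = 75
  Tempe–L: 15 × 5 = 75
Total cost = 180.
Tempe ships 40 of its 45, leaving 5.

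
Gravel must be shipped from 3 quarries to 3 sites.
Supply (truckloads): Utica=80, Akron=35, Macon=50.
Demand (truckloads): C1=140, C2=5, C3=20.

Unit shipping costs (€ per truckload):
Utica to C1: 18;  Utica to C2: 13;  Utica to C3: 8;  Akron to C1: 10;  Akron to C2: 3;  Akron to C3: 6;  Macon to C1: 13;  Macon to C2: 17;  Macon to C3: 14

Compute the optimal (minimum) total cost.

A cheapest plan:
  Utica->C1: 60 × €18 = €1080
  Utica->C3: 20 × €8 = €160
  Akron->C1: 30 × €10 = €300
  Akron->C2: 5 × €3 = €15
  Macon->C1: 50 × €13 = €650
Total = 1080 + 160 + 300 + 15 + 650 = €2205.

2205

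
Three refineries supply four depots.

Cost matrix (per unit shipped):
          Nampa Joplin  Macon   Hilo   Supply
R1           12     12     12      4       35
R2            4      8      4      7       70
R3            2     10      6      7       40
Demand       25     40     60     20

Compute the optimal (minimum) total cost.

780

Optimal allocation:
  R1 to Joplin: 15 × 12 = 180
  R1 to Hilo: 20 × 4 = 80
  R2 to Joplin: 25 × 8 = 200
  R2 to Macon: 45 × 4 = 180
  R3 to Nampa: 25 × 2 = 50
  R3 to Macon: 15 × 6 = 90
Total = 180 + 80 + 200 + 180 + 50 + 90 = 780.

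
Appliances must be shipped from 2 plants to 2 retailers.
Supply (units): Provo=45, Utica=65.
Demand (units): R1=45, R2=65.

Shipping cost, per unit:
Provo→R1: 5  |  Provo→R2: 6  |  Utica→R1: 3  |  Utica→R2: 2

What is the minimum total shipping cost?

355

A cheapest plan:
  Provo→R1: 45 units
  Utica→R2: 65 units
Total cost = 355.
(Supply check: Provo ships 45; Utica ships 65.)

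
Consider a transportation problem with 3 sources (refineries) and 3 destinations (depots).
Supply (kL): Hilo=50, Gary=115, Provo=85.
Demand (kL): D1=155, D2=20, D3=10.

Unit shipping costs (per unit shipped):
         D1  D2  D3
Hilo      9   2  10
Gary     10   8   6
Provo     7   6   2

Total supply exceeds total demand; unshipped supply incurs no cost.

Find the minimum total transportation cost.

1355

An optimal shipping plan:
  Hilo→D1: 30 kL
  Hilo→D2: 20 kL
  Gary→D1: 50 kL
  Provo→D1: 75 kL
  Provo→D3: 10 kL
Total cost = 1355.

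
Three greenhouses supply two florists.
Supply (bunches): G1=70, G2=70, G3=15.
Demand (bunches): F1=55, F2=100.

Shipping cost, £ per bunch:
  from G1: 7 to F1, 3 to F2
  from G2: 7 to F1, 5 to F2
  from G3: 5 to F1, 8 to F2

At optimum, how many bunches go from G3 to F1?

15

The minimum-cost plan:
  G1->F2: 70 × £3 = £210
  G2->F1: 40 × £7 = £280
  G2->F2: 30 × £5 = £150
  G3->F1: 15 × £5 = £75
Total cost = £715.
So G3→F1 carries 15 bunches.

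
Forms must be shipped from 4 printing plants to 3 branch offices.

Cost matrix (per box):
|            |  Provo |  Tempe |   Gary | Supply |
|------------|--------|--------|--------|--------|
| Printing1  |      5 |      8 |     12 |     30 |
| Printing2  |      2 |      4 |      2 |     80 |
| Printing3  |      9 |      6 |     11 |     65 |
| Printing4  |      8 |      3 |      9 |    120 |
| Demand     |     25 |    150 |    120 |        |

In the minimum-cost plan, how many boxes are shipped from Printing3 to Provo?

Solving gives:
  Printing1 to Provo: 25 × 5 = 125
  Printing1 to Gary: 5 × 12 = 60
  Printing2 to Gary: 80 × 2 = 160
  Printing3 to Tempe: 30 × 6 = 180
  Printing3 to Gary: 35 × 11 = 385
  Printing4 to Tempe: 120 × 3 = 360
Total cost = 1270.
The route Printing3→Provo is not used.

0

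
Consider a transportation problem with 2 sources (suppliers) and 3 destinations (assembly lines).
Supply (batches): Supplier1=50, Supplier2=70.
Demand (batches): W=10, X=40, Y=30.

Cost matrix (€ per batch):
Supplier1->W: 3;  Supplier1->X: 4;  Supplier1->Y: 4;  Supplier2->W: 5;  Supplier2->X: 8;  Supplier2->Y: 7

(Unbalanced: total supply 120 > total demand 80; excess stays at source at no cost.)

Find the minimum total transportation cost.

Optimal allocation:
  Supplier1–X: 40 batches
  Supplier1–Y: 10 batches
  Supplier2–W: 10 batches
  Supplier2–Y: 20 batches
Total cost = €390.

390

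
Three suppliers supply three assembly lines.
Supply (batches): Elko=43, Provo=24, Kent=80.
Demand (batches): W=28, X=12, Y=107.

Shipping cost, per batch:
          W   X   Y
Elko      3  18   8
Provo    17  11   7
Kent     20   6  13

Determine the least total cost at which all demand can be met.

1328

A cheapest plan:
  Elko->W: 28 batches
  Elko->Y: 15 batches
  Provo->Y: 24 batches
  Kent->X: 12 batches
  Kent->Y: 68 batches
Total cost = 1328.
(Supply check: Elko ships 43; Provo ships 24; Kent ships 80.)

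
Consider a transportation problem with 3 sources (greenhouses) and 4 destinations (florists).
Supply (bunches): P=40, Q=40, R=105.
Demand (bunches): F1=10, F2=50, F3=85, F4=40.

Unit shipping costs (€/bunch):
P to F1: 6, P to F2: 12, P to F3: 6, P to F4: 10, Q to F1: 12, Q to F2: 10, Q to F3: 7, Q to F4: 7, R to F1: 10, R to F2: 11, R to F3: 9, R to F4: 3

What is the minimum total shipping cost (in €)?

One minimum-cost allocation:
  P→F1: 10 × €6 = €60
  P→F3: 30 × €6 = €180
  Q→F3: 40 × €7 = €280
  R→F2: 50 × €11 = €550
  R→F3: 15 × €9 = €135
  R→F4: 40 × €3 = €120
Total = 60 + 180 + 280 + 550 + 135 + 120 = €1325.

1325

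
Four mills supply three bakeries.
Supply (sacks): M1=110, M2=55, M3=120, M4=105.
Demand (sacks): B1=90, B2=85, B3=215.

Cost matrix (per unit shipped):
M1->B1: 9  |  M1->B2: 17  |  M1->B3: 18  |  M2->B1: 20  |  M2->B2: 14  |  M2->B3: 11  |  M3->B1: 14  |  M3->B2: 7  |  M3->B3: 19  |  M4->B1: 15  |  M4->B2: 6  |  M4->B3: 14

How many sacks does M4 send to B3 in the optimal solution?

105

The minimum-cost plan:
  M1→B1: 90 × 9 = 810
  M1→B3: 20 × 18 = 360
  M2→B3: 55 × 11 = 605
  M3→B2: 85 × 7 = 595
  M3→B3: 35 × 19 = 665
  M4→B3: 105 × 14 = 1470
Total cost = 4505.
So M4→B3 carries 105 sacks.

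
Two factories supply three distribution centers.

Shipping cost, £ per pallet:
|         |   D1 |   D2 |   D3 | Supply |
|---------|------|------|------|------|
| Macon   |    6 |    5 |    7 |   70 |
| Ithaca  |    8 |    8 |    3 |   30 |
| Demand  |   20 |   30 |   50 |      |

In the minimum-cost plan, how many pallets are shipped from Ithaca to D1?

0

Optimal shipments:
  Macon–D1: 20 × £6 = £120
  Macon–D2: 30 × £5 = £150
  Macon–D3: 20 × £7 = £140
  Ithaca–D3: 30 × £3 = £90
Total cost = £500.
The route Ithaca→D1 is not used.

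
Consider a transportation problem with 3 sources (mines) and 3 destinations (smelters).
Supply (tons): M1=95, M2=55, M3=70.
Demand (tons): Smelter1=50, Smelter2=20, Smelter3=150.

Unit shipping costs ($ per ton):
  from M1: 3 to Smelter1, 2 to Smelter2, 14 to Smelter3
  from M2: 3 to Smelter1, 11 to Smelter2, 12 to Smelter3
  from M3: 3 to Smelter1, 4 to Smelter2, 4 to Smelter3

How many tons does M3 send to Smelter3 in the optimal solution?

Optimal shipments:
  M1->Smelter1: 50 × $3 = $150
  M1->Smelter2: 20 × $2 = $40
  M1->Smelter3: 25 × $14 = $350
  M2->Smelter3: 55 × $12 = $660
  M3->Smelter3: 70 × $4 = $280
Total cost = $1480.
So M3→Smelter3 carries 70 tons.

70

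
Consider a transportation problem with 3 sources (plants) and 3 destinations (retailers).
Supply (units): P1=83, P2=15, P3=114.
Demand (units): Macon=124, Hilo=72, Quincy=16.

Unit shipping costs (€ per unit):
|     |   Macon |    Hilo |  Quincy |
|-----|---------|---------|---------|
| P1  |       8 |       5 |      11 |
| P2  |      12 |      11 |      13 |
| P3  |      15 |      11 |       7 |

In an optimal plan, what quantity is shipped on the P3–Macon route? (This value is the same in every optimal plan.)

The minimum-cost plan:
  P1→Macon: 83 × €8 = €664
  P2→Macon: 15 × €12 = €180
  P3→Macon: 26 × €15 = €390
  P3→Hilo: 72 × €11 = €792
  P3→Quincy: 16 × €7 = €112
Total cost = €2138.
So P3→Macon carries 26 units.

26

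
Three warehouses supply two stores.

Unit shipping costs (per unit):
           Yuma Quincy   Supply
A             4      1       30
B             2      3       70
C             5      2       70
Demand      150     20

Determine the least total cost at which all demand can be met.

An optimal shipping plan:
  A to Yuma: 10 × 4 = 40
  A to Quincy: 20 × 1 = 20
  B to Yuma: 70 × 2 = 140
  C to Yuma: 70 × 5 = 350
Total = 40 + 20 + 140 + 350 = 550.

550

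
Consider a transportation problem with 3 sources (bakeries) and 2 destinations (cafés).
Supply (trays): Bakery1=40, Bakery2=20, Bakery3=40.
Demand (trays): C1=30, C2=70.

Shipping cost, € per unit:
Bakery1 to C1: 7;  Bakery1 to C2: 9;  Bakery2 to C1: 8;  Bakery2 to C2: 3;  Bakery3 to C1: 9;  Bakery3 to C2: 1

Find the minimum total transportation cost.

A cheapest plan:
  Bakery1→C1: 30 × €7 = €210
  Bakery1→C2: 10 × €9 = €90
  Bakery2→C2: 20 × €3 = €60
  Bakery3→C2: 40 × €1 = €40
Total = 210 + 90 + 60 + 40 = €400.

400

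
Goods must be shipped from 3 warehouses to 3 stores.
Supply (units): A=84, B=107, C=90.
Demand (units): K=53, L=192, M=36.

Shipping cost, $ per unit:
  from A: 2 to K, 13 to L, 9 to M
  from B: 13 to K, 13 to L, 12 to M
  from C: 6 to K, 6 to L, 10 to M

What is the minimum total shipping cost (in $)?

2311

A cheapest plan:
  A–K: 53 × $2 = $106
  A–M: 31 × $9 = $279
  B–L: 102 × $13 = $1326
  B–M: 5 × $12 = $60
  C–L: 90 × $6 = $540
Total = 106 + 279 + 1326 + 60 + 540 = $2311.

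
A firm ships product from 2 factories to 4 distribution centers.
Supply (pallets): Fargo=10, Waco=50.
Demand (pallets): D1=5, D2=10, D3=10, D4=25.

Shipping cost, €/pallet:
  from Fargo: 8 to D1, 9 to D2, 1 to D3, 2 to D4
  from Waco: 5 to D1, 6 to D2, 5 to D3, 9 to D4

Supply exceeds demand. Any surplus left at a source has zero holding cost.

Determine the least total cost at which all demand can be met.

290

One minimum-cost allocation:
  Fargo->D4: 10 × €2 = €20
  Waco->D1: 5 × €5 = €25
  Waco->D2: 10 × €6 = €60
  Waco->D3: 10 × €5 = €50
  Waco->D4: 15 × €9 = €135
Total = 20 + 25 + 60 + 50 + 135 = €290.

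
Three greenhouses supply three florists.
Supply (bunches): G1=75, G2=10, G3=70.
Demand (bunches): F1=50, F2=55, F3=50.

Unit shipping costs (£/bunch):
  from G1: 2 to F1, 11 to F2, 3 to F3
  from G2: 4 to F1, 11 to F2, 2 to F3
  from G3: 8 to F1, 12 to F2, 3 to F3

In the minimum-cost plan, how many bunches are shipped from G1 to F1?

Solving gives:
  G1 to F1: 50 × £2 = £100
  G1 to F2: 25 × £11 = £275
  G2 to F3: 10 × £2 = £20
  G3 to F2: 30 × £12 = £360
  G3 to F3: 40 × £3 = £120
Total cost = £875.
So G1→F1 carries 50 bunches.

50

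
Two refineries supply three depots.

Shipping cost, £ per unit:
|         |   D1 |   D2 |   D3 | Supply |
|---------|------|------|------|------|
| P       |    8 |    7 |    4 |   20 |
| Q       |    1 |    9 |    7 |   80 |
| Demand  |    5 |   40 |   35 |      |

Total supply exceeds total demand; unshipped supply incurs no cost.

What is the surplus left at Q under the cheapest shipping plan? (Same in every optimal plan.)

20

Minimum-cost shipments:
  P to D3: 20 × £4 = £80
  Q to D1: 5 × £1 = £5
  Q to D2: 40 × £9 = £360
  Q to D3: 15 × £7 = £105
Total cost = £550.
Q ships 60 of its 80, leaving 20.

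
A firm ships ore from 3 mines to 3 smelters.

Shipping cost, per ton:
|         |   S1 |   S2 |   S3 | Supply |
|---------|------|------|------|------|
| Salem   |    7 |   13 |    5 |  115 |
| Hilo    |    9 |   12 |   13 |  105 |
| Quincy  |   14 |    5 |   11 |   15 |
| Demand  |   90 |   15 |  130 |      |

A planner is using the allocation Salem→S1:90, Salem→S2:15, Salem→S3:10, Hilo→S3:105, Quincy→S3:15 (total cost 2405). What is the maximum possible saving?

Current plan cost = 90·7 + 15·13 + 10·5 + 105·13 + 15·11 = 2405.
Optimal plan:
  Salem to S3: 115 × 5 = 575
  Hilo to S1: 90 × 9 = 810
  Hilo to S3: 15 × 13 = 195
  Quincy to S2: 15 × 5 = 75
Optimal cost = 1655.
Saving = 2405 − 1655 = 750.

750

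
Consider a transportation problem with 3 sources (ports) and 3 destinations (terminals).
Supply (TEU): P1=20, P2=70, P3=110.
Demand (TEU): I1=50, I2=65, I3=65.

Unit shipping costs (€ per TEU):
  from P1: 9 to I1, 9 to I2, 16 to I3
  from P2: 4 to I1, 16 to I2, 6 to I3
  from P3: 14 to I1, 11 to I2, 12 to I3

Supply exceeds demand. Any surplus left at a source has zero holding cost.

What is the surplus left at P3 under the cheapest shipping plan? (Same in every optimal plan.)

Minimum-cost shipments:
  P1–I2: 20 × €9 = €180
  P2–I1: 50 × €4 = €200
  P2–I3: 20 × €6 = €120
  P3–I2: 45 × €11 = €495
  P3–I3: 45 × €12 = €540
Total cost = €1535.
P3 ships 90 of its 110, leaving 20.

20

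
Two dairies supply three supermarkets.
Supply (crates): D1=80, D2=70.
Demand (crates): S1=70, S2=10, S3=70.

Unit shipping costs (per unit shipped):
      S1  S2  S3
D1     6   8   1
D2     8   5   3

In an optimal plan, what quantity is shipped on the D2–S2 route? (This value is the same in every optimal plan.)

The minimum-cost plan:
  D1 to S1: 70 × 6 = 420
  D1 to S3: 10 × 1 = 10
  D2 to S2: 10 × 5 = 50
  D2 to S3: 60 × 3 = 180
Total cost = 660.
So D2→S2 carries 10 crates.

10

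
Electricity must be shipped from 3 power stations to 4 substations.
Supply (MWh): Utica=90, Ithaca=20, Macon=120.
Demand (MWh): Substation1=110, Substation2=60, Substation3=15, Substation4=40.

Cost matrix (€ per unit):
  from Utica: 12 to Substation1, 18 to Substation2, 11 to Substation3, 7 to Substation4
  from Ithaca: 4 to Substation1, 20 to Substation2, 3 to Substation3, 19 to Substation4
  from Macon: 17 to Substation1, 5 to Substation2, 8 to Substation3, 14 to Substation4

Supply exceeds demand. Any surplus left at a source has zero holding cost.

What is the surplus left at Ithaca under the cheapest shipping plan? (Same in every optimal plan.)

An optimal plan:
  Utica→Substation1: 50 × €12 = €600
  Utica→Substation4: 40 × €7 = €280
  Ithaca→Substation1: 20 × €4 = €80
  Macon→Substation1: 40 × €17 = €680
  Macon→Substation2: 60 × €5 = €300
  Macon→Substation3: 15 × €8 = €120
Total cost = €2060.
Ithaca ships 20 of its 20, leaving 0.

0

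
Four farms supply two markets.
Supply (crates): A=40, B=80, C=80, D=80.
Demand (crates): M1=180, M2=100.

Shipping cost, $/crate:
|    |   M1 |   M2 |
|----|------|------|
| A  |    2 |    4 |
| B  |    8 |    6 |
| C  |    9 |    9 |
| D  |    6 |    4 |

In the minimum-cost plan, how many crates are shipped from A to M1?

Solving gives:
  A–M1: 40 × $2 = $80
  B–M1: 60 × $8 = $480
  B–M2: 20 × $6 = $120
  C–M1: 80 × $9 = $720
  D–M2: 80 × $4 = $320
Total cost = $1720.
So A→M1 carries 40 crates.

40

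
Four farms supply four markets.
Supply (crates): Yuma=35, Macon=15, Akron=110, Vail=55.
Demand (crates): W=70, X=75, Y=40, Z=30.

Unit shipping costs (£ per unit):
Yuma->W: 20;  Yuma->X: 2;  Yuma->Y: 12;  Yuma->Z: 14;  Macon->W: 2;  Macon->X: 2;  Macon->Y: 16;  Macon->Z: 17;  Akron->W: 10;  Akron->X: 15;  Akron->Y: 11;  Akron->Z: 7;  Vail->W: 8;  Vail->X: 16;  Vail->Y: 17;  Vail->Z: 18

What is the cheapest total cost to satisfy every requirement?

An optimal shipping plan:
  Yuma–X: 35 × £2 = £70
  Macon–X: 15 × £2 = £30
  Akron–W: 15 × £10 = £150
  Akron–X: 25 × £15 = £375
  Akron–Y: 40 × £11 = £440
  Akron–Z: 30 × £7 = £210
  Vail–W: 55 × £8 = £440
Total = 70 + 30 + 150 + 375 + 440 + 210 + 440 = £1715.
(Supply check: Yuma ships 35; Macon ships 15; Akron ships 110; Vail ships 55.)

1715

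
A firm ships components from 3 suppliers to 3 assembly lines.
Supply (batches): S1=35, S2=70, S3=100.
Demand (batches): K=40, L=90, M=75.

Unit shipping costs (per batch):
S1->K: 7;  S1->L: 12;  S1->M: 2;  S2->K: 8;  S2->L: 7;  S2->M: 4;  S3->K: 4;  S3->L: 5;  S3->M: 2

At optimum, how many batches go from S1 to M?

35

Optimal shipments:
  S1->M: 35 × 2 = 70
  S2->L: 30 × 7 = 210
  S2->M: 40 × 4 = 160
  S3->K: 40 × 4 = 160
  S3->L: 60 × 5 = 300
Total cost = 900.
So S1→M carries 35 batches.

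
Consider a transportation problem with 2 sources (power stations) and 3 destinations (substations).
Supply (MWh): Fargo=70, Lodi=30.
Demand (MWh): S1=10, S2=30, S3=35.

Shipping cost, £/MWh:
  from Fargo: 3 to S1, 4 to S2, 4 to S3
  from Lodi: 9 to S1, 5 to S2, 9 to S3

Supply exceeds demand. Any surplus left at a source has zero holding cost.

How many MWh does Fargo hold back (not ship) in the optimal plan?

Minimum-cost shipments:
  Fargo–S1: 10 × £3 = £30
  Fargo–S2: 25 × £4 = £100
  Fargo–S3: 35 × £4 = £140
  Lodi–S2: 5 × £5 = £25
Total cost = £295.
Fargo ships 70 of its 70, leaving 0.

0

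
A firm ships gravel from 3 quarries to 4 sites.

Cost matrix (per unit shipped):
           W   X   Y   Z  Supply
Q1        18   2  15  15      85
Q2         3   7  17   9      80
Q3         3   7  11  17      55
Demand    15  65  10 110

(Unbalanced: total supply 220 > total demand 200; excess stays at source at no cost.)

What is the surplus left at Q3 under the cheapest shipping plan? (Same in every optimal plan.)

20

An optimal plan:
  Q1 to X: 65 × 2 = 130
  Q1 to Z: 20 × 15 = 300
  Q2 to Z: 80 × 9 = 720
  Q3 to W: 15 × 3 = 45
  Q3 to Y: 10 × 11 = 110
  Q3 to Z: 10 × 17 = 170
Total cost = 1475.
Q3 ships 35 of its 55, leaving 20.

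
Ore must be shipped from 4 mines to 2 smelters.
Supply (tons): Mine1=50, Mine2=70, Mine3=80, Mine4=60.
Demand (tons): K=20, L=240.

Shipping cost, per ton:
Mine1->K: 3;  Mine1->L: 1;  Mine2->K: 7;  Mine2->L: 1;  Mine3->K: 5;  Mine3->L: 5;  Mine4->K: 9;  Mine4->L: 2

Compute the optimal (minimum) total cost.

Optimal allocation:
  Mine1–L: 50 tons
  Mine2–L: 70 tons
  Mine3–K: 20 tons
  Mine3–L: 60 tons
  Mine4–L: 60 tons
Total cost = 640.
(Supply check: Mine1 ships 50; Mine2 ships 70; Mine3 ships 80; Mine4 ships 60.)

640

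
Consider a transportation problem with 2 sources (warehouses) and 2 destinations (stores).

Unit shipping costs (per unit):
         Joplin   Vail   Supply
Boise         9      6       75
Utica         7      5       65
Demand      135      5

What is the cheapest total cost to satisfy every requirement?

1115

One minimum-cost allocation:
  Boise->Joplin: 70 × 9 = 630
  Boise->Vail: 5 × 6 = 30
  Utica->Joplin: 65 × 7 = 455
Total = 630 + 30 + 455 = 1115.
(Supply check: Boise ships 75; Utica ships 65.)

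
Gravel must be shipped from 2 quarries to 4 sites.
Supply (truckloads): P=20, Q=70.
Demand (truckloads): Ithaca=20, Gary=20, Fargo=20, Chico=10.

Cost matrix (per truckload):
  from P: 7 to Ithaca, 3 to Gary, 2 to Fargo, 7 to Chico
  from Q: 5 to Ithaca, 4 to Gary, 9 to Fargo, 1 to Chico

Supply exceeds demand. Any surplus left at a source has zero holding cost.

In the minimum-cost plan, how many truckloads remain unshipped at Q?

20

An optimal plan:
  P–Fargo: 20 × 2 = 40
  Q–Ithaca: 20 × 5 = 100
  Q–Gary: 20 × 4 = 80
  Q–Chico: 10 × 1 = 10
Total cost = 230.
Q ships 50 of its 70, leaving 20.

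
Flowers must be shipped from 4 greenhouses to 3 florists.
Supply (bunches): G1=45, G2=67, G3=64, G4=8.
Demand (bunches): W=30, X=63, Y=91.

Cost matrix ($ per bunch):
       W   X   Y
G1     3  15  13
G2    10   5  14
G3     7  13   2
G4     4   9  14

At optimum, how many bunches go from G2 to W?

The minimum-cost plan:
  G1–W: 30 × $3 = $90
  G1–Y: 15 × $13 = $195
  G2–X: 63 × $5 = $315
  G2–Y: 4 × $14 = $56
  G3–Y: 64 × $2 = $128
  G4–Y: 8 × $14 = $112
Total cost = $896.
The route G2→W is not used.

0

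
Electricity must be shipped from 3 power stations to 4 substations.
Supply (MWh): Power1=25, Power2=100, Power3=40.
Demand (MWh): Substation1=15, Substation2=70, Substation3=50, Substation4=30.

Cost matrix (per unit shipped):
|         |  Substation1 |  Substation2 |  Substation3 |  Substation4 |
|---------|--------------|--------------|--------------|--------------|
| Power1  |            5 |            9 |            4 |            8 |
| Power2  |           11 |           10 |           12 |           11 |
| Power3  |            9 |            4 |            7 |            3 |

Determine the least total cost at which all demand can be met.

One minimum-cost allocation:
  Power1→Substation3: 25 MWh
  Power2→Substation1: 15 MWh
  Power2→Substation2: 60 MWh
  Power2→Substation3: 25 MWh
  Power3→Substation2: 10 MWh
  Power3→Substation4: 30 MWh
Total cost = 1295.
(Supply check: Power1 ships 25; Power2 ships 100; Power3 ships 40.)

1295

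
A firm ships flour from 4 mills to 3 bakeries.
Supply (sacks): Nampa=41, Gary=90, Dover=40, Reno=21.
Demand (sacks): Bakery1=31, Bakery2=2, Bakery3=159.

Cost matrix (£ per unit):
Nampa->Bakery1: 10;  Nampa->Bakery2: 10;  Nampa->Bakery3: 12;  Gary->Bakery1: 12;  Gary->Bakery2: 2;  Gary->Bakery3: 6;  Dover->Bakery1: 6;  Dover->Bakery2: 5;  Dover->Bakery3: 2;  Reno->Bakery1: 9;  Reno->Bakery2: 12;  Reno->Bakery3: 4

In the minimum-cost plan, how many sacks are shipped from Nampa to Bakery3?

Solving gives:
  Nampa–Bakery1: 31 × £10 = £310
  Nampa–Bakery3: 10 × £12 = £120
  Gary–Bakery2: 2 × £2 = £4
  Gary–Bakery3: 88 × £6 = £528
  Dover–Bakery3: 40 × £2 = £80
  Reno–Bakery3: 21 × £4 = £84
Total cost = £1126.
So Nampa→Bakery3 carries 10 sacks.

10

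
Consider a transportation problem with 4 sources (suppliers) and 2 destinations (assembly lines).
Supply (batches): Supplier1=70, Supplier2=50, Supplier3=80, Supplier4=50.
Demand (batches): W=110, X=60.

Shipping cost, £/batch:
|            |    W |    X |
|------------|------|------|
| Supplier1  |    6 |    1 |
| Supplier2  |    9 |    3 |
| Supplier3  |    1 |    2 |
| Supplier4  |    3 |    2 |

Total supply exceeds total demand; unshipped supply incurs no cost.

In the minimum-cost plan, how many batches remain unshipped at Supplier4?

20

An optimal plan:
  Supplier1→X: 60 × £1 = £60
  Supplier3→W: 80 × £1 = £80
  Supplier4→W: 30 × £3 = £90
Total cost = £230.
Supplier4 ships 30 of its 50, leaving 20.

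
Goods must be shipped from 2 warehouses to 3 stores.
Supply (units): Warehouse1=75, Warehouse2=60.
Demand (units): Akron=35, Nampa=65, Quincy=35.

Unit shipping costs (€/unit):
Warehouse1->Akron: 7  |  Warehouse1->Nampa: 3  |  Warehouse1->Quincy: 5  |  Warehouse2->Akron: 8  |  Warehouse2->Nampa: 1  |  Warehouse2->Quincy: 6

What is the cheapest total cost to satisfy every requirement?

495

A cheapest plan:
  Warehouse1 to Akron: 35 × €7 = €245
  Warehouse1 to Nampa: 5 × €3 = €15
  Warehouse1 to Quincy: 35 × €5 = €175
  Warehouse2 to Nampa: 60 × €1 = €60
Total = 245 + 15 + 175 + 60 = €495.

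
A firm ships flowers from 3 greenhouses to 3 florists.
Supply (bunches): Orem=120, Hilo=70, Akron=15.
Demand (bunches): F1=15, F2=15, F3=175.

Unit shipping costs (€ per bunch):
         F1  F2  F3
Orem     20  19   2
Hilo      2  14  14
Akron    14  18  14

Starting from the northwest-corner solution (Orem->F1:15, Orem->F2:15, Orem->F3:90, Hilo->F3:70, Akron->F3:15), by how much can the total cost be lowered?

Current plan cost = 15·20 + 15·19 + 90·2 + 70·14 + 15·14 = €1955.
Optimal plan:
  Orem to F3: 120 bunches
  Hilo to F1: 15 bunches
  Hilo to F2: 15 bunches
  Hilo to F3: 40 bunches
  Akron to F3: 15 bunches
Optimal cost = €1250.
Saving = 1955 − 1250 = €705.

705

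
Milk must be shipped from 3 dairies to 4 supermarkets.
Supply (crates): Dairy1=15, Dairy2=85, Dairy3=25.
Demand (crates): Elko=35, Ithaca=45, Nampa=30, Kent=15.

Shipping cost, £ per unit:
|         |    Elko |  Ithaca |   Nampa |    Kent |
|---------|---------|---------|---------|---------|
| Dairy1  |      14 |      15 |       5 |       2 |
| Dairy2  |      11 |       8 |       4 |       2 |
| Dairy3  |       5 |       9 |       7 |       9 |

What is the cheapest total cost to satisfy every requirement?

Optimal allocation:
  Dairy1 to Kent: 15 × £2 = £30
  Dairy2 to Elko: 10 × £11 = £110
  Dairy2 to Ithaca: 45 × £8 = £360
  Dairy2 to Nampa: 30 × £4 = £120
  Dairy3 to Elko: 25 × £5 = £125
Total = 30 + 110 + 360 + 120 + 125 = £745.
(Supply check: Dairy1 ships 15; Dairy2 ships 85; Dairy3 ships 25.)

745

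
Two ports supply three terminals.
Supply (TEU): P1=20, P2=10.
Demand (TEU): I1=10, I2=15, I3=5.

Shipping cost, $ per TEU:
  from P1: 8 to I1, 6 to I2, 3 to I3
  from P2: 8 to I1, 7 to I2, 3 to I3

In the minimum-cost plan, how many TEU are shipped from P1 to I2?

Solving gives:
  P1–I1: 5 × $8 = $40
  P1–I2: 15 × $6 = $90
  P2–I1: 5 × $8 = $40
  P2–I3: 5 × $3 = $15
Total cost = $185.
So P1→I2 carries 15 TEU.

15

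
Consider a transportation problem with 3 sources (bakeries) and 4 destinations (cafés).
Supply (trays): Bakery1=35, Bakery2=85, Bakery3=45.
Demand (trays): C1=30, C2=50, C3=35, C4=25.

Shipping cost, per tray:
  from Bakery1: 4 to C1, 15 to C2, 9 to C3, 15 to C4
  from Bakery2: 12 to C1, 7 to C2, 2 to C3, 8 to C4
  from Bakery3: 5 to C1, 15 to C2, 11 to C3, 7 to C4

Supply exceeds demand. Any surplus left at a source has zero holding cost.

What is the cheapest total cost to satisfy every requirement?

715

A cheapest plan:
  Bakery1->C1: 30 trays
  Bakery2->C2: 50 trays
  Bakery2->C3: 35 trays
  Bakery3->C4: 25 trays
Total cost = 715.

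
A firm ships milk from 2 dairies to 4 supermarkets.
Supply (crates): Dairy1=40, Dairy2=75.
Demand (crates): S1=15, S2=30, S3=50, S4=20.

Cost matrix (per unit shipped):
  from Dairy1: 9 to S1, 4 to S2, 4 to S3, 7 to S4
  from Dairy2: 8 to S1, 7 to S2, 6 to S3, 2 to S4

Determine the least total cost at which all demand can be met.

560

One minimum-cost allocation:
  Dairy1 to S2: 30 crates
  Dairy1 to S3: 10 crates
  Dairy2 to S1: 15 crates
  Dairy2 to S3: 40 crates
  Dairy2 to S4: 20 crates
Total cost = 560.
(Supply check: Dairy1 ships 40; Dairy2 ships 75.)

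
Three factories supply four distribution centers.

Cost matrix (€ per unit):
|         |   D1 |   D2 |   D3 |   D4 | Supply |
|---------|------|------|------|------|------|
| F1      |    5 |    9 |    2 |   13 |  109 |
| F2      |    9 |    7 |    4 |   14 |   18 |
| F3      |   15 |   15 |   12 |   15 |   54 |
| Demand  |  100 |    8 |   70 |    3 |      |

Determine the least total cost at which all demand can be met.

An optimal shipping plan:
  F1->D1: 49 × €5 = €245
  F1->D3: 60 × €2 = €120
  F2->D2: 8 × €7 = €56
  F2->D3: 10 × €4 = €40
  F3->D1: 51 × €15 = €765
  F3->D4: 3 × €15 = €45
Total = 245 + 120 + 56 + 40 + 765 + 45 = €1271.

1271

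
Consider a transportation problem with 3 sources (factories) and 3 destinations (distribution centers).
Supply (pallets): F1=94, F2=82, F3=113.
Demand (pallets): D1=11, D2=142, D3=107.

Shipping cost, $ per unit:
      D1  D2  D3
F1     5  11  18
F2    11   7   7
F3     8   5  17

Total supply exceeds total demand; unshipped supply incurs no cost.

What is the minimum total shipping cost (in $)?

1963

Optimal allocation:
  F1→D1: 11 pallets
  F1→D2: 29 pallets
  F1→D3: 25 pallets
  F2→D3: 82 pallets
  F3→D2: 113 pallets
Total cost = $1963.
(Supply check: F1 ships 65; F2 ships 82; F3 ships 113.)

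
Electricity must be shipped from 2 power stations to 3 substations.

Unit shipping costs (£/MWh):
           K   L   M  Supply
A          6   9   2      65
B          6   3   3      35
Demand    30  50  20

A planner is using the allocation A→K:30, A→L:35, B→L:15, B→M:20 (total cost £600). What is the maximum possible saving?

Current plan cost = 30·6 + 35·9 + 15·3 + 20·3 = £600.
Optimal plan:
  A->K: 30 × £6 = £180
  A->L: 15 × £9 = £135
  A->M: 20 × £2 = £40
  B->L: 35 × £3 = £105
Optimal cost = £460.
Saving = 600 − 460 = £140.

140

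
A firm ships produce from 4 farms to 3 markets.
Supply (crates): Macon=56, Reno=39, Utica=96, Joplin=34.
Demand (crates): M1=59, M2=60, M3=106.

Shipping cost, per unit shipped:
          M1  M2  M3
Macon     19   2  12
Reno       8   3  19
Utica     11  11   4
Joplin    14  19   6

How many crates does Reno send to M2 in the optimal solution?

4

Solving gives:
  Macon→M2: 56 × 2 = 112
  Reno→M1: 35 × 8 = 280
  Reno→M2: 4 × 3 = 12
  Utica→M1: 24 × 11 = 264
  Utica→M3: 72 × 4 = 288
  Joplin→M3: 34 × 6 = 204
Total cost = 1160.
So Reno→M2 carries 4 crates.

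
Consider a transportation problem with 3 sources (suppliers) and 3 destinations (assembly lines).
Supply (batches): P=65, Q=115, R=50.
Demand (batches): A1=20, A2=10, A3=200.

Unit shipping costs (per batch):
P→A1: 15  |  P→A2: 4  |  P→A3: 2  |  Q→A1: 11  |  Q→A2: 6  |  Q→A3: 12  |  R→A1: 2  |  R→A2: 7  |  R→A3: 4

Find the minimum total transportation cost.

Optimal allocation:
  P to A3: 65 × 2 = 130
  Q to A2: 10 × 6 = 60
  Q to A3: 105 × 12 = 1260
  R to A1: 20 × 2 = 40
  R to A3: 30 × 4 = 120
Total = 130 + 60 + 1260 + 40 + 120 = 1610.

1610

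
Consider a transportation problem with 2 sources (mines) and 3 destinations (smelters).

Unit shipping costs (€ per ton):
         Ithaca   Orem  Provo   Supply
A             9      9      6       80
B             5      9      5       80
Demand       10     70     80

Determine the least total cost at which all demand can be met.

1090

An optimal shipping plan:
  A→Orem: 70 × €9 = €630
  A→Provo: 10 × €6 = €60
  B→Ithaca: 10 × €5 = €50
  B→Provo: 70 × €5 = €350
Total = 630 + 60 + 50 + 350 = €1090.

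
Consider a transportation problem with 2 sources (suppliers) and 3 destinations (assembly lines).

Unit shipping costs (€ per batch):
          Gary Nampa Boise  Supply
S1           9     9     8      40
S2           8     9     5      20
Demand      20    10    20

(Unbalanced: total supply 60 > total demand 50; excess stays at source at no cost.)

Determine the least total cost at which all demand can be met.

370

One minimum-cost allocation:
  S1→Gary: 20 batches
  S1→Nampa: 10 batches
  S2→Boise: 20 batches
Total cost = €370.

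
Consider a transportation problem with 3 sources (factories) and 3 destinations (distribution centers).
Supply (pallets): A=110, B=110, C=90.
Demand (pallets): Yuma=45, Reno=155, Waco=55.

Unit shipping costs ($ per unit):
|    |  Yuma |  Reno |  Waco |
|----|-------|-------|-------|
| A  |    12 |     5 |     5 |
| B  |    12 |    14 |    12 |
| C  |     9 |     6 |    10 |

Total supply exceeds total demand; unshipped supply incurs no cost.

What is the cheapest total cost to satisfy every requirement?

Optimal allocation:
  A to Reno: 65 × $5 = $325
  A to Waco: 45 × $5 = $225
  B to Yuma: 45 × $12 = $540
  B to Waco: 10 × $12 = $120
  C to Reno: 90 × $6 = $540
Total = 325 + 225 + 540 + 120 + 540 = $1750.

1750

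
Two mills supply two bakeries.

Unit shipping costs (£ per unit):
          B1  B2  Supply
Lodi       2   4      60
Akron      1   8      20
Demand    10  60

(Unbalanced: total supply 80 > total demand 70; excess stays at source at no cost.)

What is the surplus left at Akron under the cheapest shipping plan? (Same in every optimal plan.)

10

Minimum-cost shipments:
  Lodi to B2: 60 × £4 = £240
  Akron to B1: 10 × £1 = £10
Total cost = £250.
Akron ships 10 of its 20, leaving 10.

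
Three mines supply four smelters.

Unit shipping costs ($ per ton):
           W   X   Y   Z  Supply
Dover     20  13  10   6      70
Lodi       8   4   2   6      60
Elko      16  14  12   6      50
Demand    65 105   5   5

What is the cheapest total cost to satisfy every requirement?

1960

An optimal shipping plan:
  Dover to X: 60 × $13 = $780
  Dover to Y: 5 × $10 = $50
  Dover to Z: 5 × $6 = $30
  Lodi to W: 15 × $8 = $120
  Lodi to X: 45 × $4 = $180
  Elko to W: 50 × $16 = $800
Total = 780 + 50 + 30 + 120 + 180 + 800 = $1960.
(Supply check: Dover ships 70; Lodi ships 60; Elko ships 50.)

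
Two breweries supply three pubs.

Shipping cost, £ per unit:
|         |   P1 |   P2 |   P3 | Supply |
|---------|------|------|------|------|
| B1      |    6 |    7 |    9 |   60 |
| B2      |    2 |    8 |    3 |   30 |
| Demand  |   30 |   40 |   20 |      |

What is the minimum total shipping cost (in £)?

480

An optimal shipping plan:
  B1→P1: 20 × £6 = £120
  B1→P2: 40 × £7 = £280
  B2→P1: 10 × £2 = £20
  B2→P3: 20 × £3 = £60
Total = 120 + 280 + 20 + 60 = £480.
(Supply check: B1 ships 60; B2 ships 30.)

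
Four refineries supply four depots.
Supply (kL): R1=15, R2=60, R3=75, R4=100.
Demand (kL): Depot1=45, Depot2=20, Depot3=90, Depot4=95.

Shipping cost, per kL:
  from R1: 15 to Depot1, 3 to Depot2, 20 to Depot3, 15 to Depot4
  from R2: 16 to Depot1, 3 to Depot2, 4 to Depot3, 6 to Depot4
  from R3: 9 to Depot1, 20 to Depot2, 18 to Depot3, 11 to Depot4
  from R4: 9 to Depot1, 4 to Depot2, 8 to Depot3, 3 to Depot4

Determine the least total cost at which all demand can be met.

An optimal shipping plan:
  R1→Depot2: 15 × 3 = 45
  R2→Depot3: 60 × 4 = 240
  R3→Depot1: 45 × 9 = 405
  R3→Depot4: 30 × 11 = 330
  R4→Depot2: 5 × 4 = 20
  R4→Depot3: 30 × 8 = 240
  R4→Depot4: 65 × 3 = 195
Total = 45 + 240 + 405 + 330 + 20 + 240 + 195 = 1475.

1475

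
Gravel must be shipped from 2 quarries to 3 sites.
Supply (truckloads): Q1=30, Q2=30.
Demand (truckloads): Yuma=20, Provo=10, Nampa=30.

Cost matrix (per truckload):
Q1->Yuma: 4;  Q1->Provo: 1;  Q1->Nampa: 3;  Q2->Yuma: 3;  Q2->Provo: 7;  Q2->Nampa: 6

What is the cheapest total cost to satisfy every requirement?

Optimal allocation:
  Q1→Provo: 10 truckloads
  Q1→Nampa: 20 truckloads
  Q2→Yuma: 20 truckloads
  Q2→Nampa: 10 truckloads
Total cost = 190.
(Supply check: Q1 ships 30; Q2 ships 30.)

190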